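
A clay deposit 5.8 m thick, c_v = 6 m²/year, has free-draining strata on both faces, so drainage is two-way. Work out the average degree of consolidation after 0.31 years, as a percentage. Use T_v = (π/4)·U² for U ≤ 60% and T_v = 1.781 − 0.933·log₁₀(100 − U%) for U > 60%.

U ≈ 53.1 %

Drainage path length: H_d = H/2 = 2.9 m (double drainage).
T_v = c_v·t/H_d² = 6×0.31/2.9² = 0.22117.
T_v = 0.22117 corresponds to the U ≤ 60% branch:
U = √(4T_v/π) = 0.5307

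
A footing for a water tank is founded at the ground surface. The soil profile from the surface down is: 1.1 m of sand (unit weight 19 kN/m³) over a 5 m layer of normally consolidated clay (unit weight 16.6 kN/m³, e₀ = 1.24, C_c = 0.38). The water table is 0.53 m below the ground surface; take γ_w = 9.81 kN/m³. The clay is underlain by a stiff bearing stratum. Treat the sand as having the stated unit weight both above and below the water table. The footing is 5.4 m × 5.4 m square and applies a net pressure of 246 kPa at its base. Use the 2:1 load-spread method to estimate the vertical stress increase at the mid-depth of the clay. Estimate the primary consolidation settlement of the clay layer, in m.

S_c ≈ 0.486 m

Mid-depth of clay below the ground surface: z = 1.1 + 5/2 = 3.6 m.
Total vertical stress at mid-clay: σ_v = 19×1.1 + 16.6×2.5 = 62.4 kPa.
Pore pressure: u = 9.81×(3.6 − 0.53) = 30.117 kPa.
Initial effective stress: σ'_0 = σ_v − u = 62.4 − 30.117 = 32.283 kPa.
Stress increase at mid-clay by the 2:1 spreading method:
Δσ = qBL/((B+z)(L+z)) = 246×5.4×5.4/((5.4+3.6)(5.4+3.6)) = 88.56 kPa
Final effective stress: σ'_f = σ'_0 + Δσ = 32.283 + 88.56 = 120.84 kPa.
Normally consolidated clay, so the full stress increment lies on the virgin compression line:
S_c = C_c·H/(1+e₀)·log₁₀(σ'_f/σ'_0) = 0.38×5/(1+1.24)×log₁₀(120.84/32.283)
    = 0.84821 × 0.57324 = 0.4862 m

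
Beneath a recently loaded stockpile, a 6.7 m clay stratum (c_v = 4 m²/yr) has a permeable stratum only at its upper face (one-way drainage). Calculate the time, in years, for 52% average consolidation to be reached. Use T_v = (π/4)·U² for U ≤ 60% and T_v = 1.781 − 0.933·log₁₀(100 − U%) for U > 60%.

t ≈ 2.38 years

Drainage path length: H_d = H = 6.7 m (single drainage).
U ≤ 60%: T_v = (π/4)·U² = (π/4)×0.52² = 0.21237.
t = T_v·H_d²/c_v = 0.21237×6.7²/4 = 2.383 years.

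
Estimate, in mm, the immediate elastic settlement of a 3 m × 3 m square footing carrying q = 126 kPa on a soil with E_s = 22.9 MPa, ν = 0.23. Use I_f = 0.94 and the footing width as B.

S_e ≈ 14.7 mm

Immediate (elastic) settlement: S_e = q·B·(1−ν²)/E_s · I_f.
E_s = 22.9 MPa = 22900 kPa.
S_e = 126 × 3 × (1 − 0.23²) / 22900 × 0.94
    = 126 × 3 × 0.9471 / 22900 × 0.94
    = 0.0147 m = 14.7 mm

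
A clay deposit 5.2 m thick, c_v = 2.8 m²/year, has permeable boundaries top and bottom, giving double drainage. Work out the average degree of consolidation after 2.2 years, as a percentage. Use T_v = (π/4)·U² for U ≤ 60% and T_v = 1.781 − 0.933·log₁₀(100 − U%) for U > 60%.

U ≈ 91.4 %

Drainage path length: H_d = H/2 = 2.6 m (double drainage).
T_v = c_v·t/H_d² = 2.8×2.2/2.6² = 0.91124.
T_v = 0.91124 corresponds to the U > 60% branch:
U = 1 − 10^((1.781 − T_v)/0.933)/100 = 0.9145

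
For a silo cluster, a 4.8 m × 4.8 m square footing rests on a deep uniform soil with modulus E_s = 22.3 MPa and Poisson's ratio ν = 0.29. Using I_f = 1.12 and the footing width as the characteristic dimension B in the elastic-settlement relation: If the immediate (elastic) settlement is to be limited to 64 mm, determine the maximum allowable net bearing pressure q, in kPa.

q ≈ 290 kPa

E_s = 22.3 MPa = 22300 kPa.
S_e = q·B·(1−ν²)/E_s · I_f  ⇒  q = S_e·E_s / (B·(1−ν²)·I_f).
q = 0.064 × 22300 / (4.8 × 0.9159 × 1.12) = 289.9 kPa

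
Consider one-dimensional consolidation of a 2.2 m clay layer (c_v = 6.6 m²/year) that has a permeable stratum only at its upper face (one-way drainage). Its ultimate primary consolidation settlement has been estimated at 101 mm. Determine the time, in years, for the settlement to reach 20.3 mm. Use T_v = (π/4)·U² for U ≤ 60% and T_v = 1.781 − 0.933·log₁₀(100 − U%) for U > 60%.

Drainage path length: H_d = H = 2.2 m (single drainage).
U = S(t)/S_ult = 20.3/101 = 0.201.
U ≤ 60%: T_v = (π/4)·U² = (π/4)×0.20099² = 0.031728.
t = T_v·H_d²/c_v = 0.031728×2.2²/6.6 = 0.02327 years.

t ≈ 0.0233 years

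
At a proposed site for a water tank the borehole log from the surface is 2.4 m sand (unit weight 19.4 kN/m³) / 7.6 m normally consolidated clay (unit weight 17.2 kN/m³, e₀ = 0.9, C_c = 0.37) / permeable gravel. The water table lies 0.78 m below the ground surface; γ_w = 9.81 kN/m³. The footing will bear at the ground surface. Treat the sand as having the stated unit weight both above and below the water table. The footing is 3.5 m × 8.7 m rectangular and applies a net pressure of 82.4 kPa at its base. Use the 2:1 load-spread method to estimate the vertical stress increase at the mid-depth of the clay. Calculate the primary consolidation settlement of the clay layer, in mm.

S_c ≈ 166 mm

Mid-depth of clay below the ground surface: z = 2.4 + 7.6/2 = 6.2 m.
Total vertical stress at mid-clay: σ_v = 19.4×2.4 + 17.2×3.8 = 111.92 kPa.
Pore pressure: u = 9.81×(6.2 − 0.78) = 53.17 kPa.
Initial effective stress: σ'_0 = σ_v − u = 111.92 − 53.17 = 58.75 kPa.
Stress increase at mid-clay by the 2:1 spreading method:
Δσ = qBL/((B+z)(L+z)) = 82.4×3.5×8.7/((3.5+6.2)(8.7+6.2)) = 17.36 kPa
Final effective stress: σ'_f = σ'_0 + Δσ = 58.75 + 17.36 = 76.11 kPa.
Normally consolidated clay, so the full stress increment lies on the virgin compression line:
S_c = C_c·H/(1+e₀)·log₁₀(σ'_f/σ'_0) = 0.37×7.6/(1+0.9)×log₁₀(76.11/58.75)
    = 1.48 × 0.11243 = 0.1664 m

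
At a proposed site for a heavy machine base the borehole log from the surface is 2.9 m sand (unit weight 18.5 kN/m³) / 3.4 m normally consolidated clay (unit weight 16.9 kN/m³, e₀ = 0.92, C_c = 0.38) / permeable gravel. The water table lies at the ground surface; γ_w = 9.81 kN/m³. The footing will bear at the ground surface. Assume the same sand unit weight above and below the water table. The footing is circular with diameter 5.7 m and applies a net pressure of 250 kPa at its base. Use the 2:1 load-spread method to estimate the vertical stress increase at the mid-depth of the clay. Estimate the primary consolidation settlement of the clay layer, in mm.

S_c ≈ 326 mm

Mid-depth of clay below the ground surface: z = 2.9 + 3.4/2 = 4.6 m.
Total vertical stress at mid-clay: σ_v = 18.5×2.9 + 16.9×1.7 = 82.38 kPa.
Pore pressure: u = 9.81×(4.6 − 0) = 45.126 kPa.
Initial effective stress: σ'_0 = σ_v − u = 82.38 − 45.126 = 37.254 kPa.
Stress increase at mid-clay by the 2:1 spreading method:
Δσ ≈ qD²/(D+z)² = 250×5.7²/(5.7+4.6)² = 76.562 kPa
Final effective stress: σ'_f = σ'_0 + Δσ = 37.254 + 76.562 = 113.82 kPa.
Normally consolidated clay, so the full stress increment lies on the virgin compression line:
S_c = C_c·H/(1+e₀)·log₁₀(σ'_f/σ'_0) = 0.38×3.4/(1+0.92)×log₁₀(113.82/37.254)
    = 0.67292 × 0.48505 = 0.3264 m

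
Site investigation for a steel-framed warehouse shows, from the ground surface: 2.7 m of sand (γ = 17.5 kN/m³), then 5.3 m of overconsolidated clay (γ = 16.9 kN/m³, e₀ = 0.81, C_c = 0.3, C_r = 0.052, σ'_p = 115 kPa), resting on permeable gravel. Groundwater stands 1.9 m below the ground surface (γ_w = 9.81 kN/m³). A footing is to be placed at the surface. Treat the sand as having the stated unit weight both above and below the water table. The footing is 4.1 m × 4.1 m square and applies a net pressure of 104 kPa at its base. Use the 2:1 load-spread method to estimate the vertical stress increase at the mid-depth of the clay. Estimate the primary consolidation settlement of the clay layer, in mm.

Mid-depth of clay below the ground surface: z = 2.7 + 5.3/2 = 5.35 m.
Total vertical stress at mid-clay: σ_v = 17.5×2.7 + 16.9×2.65 = 92.035 kPa.
Pore pressure: u = 9.81×(5.35 − 1.9) = 33.845 kPa.
Initial effective stress: σ'_0 = σ_v − u = 92.035 − 33.845 = 58.19 kPa.
Stress increase at mid-clay by the 2:1 spreading method:
Δσ = qBL/((B+z)(L+z)) = 104×4.1×4.1/((4.1+5.35)(4.1+5.35)) = 19.577 kPa
Final effective stress: σ'_f = 58.19 + 19.577 = 77.767 kPa.
σ'_f = 77.767 ≤ σ'_p = 115 kPa, so the clay remains overconsolidated and only the recompression index applies:
S_c = C_r·H/(1+e₀)·log₁₀(σ'_f/σ'_0) = 0.052×5.3/1.81×log₁₀(77.767/58.19)
    = 0.15227 × 0.12595 = 0.01918 m

S_c ≈ 19.2 mm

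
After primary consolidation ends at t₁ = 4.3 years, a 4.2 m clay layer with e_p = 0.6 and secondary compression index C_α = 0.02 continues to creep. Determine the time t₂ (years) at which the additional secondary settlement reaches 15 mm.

t₂ ≈ 8.3 years

S_s = C_α·H/(1+e_p)·log₁₀(t₂/t₁) ⇒ log₁₀(t₂/t₁) = S_s·(1+e_p)/(C_α·H).
log₁₀(t₂/t₁) = 0.015 × (1+0.6) / (0.02×4.2) = 0.2857
t₂ = t₁ × 10^0.2857 = 4.3 × 1.931 = 8.302 years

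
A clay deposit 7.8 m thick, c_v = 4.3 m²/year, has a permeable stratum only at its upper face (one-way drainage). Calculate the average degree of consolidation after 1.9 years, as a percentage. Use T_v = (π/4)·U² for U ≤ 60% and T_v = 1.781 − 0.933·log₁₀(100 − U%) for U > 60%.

U ≈ 41.4 %

Drainage path length: H_d = H = 7.8 m (single drainage).
T_v = c_v·t/H_d² = 4.3×1.9/7.8² = 0.13429.
T_v = 0.13429 corresponds to the U ≤ 60% branch:
U = √(4T_v/π) = 0.4135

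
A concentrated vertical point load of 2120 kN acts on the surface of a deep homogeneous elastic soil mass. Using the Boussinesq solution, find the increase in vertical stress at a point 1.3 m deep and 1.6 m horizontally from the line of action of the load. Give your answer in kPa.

Δσ_z ≈ 59.7 kPa

Boussinesq vertical stress below a point load on an elastic half-space:
Δσ_z = 3P/(2πz²) · [1 + (r/z)²]^(−5/2)
r/z = 1.6/1.3 = 1.2308; [1+(r/z)²]^(−5/2) = 0.099711.
Δσ_z = 3×2120/(2π×1.3²) × 0.099711 = 598.95 × 0.099711 = 59.72 kPa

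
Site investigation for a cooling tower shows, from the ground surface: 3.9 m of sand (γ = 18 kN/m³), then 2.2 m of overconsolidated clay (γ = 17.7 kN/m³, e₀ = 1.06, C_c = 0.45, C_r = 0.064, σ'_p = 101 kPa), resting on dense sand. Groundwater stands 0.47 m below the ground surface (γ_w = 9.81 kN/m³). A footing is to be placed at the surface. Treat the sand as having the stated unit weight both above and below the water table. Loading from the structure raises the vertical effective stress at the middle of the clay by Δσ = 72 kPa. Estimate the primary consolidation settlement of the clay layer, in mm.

S_c ≈ 55 mm

Mid-depth of clay below the ground surface: z = 3.9 + 2.2/2 = 5 m.
Total vertical stress at mid-clay: σ_v = 18×3.9 + 17.7×1.1 = 89.67 kPa.
Pore pressure: u = 9.81×(5 − 0.47) = 44.439 kPa.
Initial effective stress: σ'_0 = σ_v − u = 89.67 − 44.439 = 45.231 kPa.
Final effective stress: σ'_f = 45.231 + 72 = 117.23 kPa.
σ'_f = 117.23 > σ'_p = 101 kPa, so the stress path crosses the preconsolidation pressure — recompression up to σ'_p, then virgin compression beyond:
S_c = H/(1+e₀)·[C_r·log₁₀(σ'_p/σ'_0) + C_c·log₁₀(σ'_f/σ'_p)]
    = 2.2/2.06 × [0.064×log₁₀(101/45.231) + 0.45×log₁₀(117.23/101)]
    = 1.068 × [0.022329 + 0.029123] = 0.05495 m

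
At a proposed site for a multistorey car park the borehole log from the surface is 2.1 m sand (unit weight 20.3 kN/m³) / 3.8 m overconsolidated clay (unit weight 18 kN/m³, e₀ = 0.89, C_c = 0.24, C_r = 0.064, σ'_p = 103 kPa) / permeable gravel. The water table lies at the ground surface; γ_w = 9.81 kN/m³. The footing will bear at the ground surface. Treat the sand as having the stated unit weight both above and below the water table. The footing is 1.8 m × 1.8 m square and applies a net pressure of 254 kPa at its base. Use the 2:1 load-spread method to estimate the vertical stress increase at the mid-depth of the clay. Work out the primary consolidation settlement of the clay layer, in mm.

Mid-depth of clay below the ground surface: z = 2.1 + 3.8/2 = 4 m.
Total vertical stress at mid-clay: σ_v = 20.3×2.1 + 18×1.9 = 76.83 kPa.
Pore pressure: u = 9.81×(4 − 0) = 39.24 kPa.
Initial effective stress: σ'_0 = σ_v − u = 76.83 − 39.24 = 37.59 kPa.
Stress increase at mid-clay by the 2:1 spreading method:
Δσ = qBL/((B+z)(L+z)) = 254×1.8×1.8/((1.8+4)(1.8+4)) = 24.464 kPa
Final effective stress: σ'_f = 37.59 + 24.464 = 62.054 kPa.
σ'_f = 62.054 ≤ σ'_p = 103 kPa, so the clay remains overconsolidated and only the recompression index applies:
S_c = C_r·H/(1+e₀)·log₁₀(σ'_f/σ'_0) = 0.064×3.8/1.89×log₁₀(62.054/37.59)
    = 0.12868 × 0.2177 = 0.02801 m

S_c ≈ 28 mm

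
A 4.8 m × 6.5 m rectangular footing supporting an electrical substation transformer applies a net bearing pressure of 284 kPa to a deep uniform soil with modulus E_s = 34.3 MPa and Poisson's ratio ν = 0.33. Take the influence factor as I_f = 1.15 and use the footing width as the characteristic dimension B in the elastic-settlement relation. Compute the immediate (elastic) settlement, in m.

Immediate (elastic) settlement: S_e = q·B·(1−ν²)/E_s · I_f.
E_s = 34.3 MPa = 34300 kPa.
S_e = 284 × 4.8 × (1 − 0.33²) / 34300 × 1.15
    = 284 × 4.8 × 0.8911 / 34300 × 1.15
    = 0.04073 m

S_e ≈ 0.0407 m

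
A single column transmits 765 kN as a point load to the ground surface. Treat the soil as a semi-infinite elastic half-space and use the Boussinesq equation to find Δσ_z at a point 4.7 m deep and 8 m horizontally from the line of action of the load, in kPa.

Boussinesq vertical stress below a point load on an elastic half-space:
Δσ_z = 3P/(2πz²) · [1 + (r/z)²]^(−5/2)
r/z = 8/4.7 = 1.7021; [1+(r/z)²]^(−5/2) = 0.033351.
Δσ_z = 3×765/(2π×4.7²) × 0.033351 = 16.535 × 0.033351 = 0.5515 kPa

Δσ_z ≈ 0.551 kPa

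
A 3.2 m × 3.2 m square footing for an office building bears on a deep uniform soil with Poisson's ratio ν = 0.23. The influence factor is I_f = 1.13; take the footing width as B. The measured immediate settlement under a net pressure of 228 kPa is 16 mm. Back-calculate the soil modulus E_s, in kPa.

E_s ≈ 48800 kPa

S_e = q·B·(1−ν²)/E_s · I_f  ⇒  E_s = q·B·(1−ν²)·I_f / S_e.
E_s = 228 × 3.2 × 0.9471 × 1.13 / 0.016 = 48800 kPa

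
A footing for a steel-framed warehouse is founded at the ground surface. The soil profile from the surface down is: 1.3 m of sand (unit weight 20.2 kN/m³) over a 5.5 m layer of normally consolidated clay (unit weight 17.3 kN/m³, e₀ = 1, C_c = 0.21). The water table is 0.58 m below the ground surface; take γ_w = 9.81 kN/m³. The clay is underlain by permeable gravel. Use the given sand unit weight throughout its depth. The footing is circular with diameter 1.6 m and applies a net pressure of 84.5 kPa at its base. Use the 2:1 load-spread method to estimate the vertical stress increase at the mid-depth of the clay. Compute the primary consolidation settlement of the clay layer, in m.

Mid-depth of clay below the ground surface: z = 1.3 + 5.5/2 = 4.05 m.
Total vertical stress at mid-clay: σ_v = 20.2×1.3 + 17.3×2.75 = 73.835 kPa.
Pore pressure: u = 9.81×(4.05 − 0.58) = 34.041 kPa.
Initial effective stress: σ'_0 = σ_v − u = 73.835 − 34.041 = 39.794 kPa.
Stress increase at mid-clay by the 2:1 spreading method:
Δσ ≈ qD²/(D+z)² = 84.5×1.6²/(1.6+4.05)² = 6.7764 kPa
Final effective stress: σ'_f = σ'_0 + Δσ = 39.794 + 6.7764 = 46.57 kPa.
Normally consolidated clay, so the full stress increment lies on the virgin compression line:
S_c = C_c·H/(1+e₀)·log₁₀(σ'_f/σ'_0) = 0.21×5.5/(1+1)×log₁₀(46.57/39.794)
    = 0.5775 × 0.068289 = 0.03944 m

S_c ≈ 0.0394 m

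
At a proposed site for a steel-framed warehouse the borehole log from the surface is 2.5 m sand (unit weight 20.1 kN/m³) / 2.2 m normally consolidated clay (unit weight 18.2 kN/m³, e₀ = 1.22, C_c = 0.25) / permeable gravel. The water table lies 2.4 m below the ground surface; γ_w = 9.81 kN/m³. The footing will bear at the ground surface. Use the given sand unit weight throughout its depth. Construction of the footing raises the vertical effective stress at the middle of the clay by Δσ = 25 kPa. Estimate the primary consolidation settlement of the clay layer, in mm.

S_c ≈ 38.3 mm

Mid-depth of clay below the ground surface: z = 2.5 + 2.2/2 = 3.6 m.
Total vertical stress at mid-clay: σ_v = 20.1×2.5 + 18.2×1.1 = 70.27 kPa.
Pore pressure: u = 9.81×(3.6 − 2.4) = 11.772 kPa.
Initial effective stress: σ'_0 = σ_v − u = 70.27 − 11.772 = 58.498 kPa.
Final effective stress: σ'_f = σ'_0 + Δσ = 58.498 + 25 = 83.498 kPa.
Normally consolidated clay, so the full stress increment lies on the virgin compression line:
S_c = C_c·H/(1+e₀)·log₁₀(σ'_f/σ'_0) = 0.25×2.2/(1+1.22)×log₁₀(83.498/58.498)
    = 0.24775 × 0.15454 = 0.03829 m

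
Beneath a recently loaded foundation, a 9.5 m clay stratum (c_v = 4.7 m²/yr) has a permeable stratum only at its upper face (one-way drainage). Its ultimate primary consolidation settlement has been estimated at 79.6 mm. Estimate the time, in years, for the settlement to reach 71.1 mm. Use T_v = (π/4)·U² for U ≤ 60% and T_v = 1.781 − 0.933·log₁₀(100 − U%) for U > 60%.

Drainage path length: H_d = H = 9.5 m (single drainage).
U = S(t)/S_ult = 71.1/79.6 = 0.8932.
U > 60%: T_v = 1.781 − 0.933·log₁₀(100 − 89.322) = 0.8214.
t = T_v·H_d²/c_v = 0.8214×9.5²/4.7 = 15.77 years.

t ≈ 15.8 years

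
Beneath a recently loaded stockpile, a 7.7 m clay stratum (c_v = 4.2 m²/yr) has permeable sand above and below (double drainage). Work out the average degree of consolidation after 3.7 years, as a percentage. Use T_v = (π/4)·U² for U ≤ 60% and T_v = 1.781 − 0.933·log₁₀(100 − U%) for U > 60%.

Drainage path length: H_d = H/2 = 3.85 m (double drainage).
T_v = c_v·t/H_d² = 4.2×3.7/3.85² = 1.0484.
T_v = 1.0484 corresponds to the U > 60% branch:
U = 1 − 10^((1.781 − T_v)/0.933)/100 = 0.939

U ≈ 93.9 %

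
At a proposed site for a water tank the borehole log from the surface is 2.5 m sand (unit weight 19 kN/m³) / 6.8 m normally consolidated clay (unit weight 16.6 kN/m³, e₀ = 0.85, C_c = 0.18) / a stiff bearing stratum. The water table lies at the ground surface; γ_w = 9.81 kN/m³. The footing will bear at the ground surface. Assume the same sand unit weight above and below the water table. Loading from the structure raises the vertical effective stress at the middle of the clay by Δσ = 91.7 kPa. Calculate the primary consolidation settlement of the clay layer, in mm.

S_c ≈ 315 mm

Mid-depth of clay below the ground surface: z = 2.5 + 6.8/2 = 5.9 m.
Total vertical stress at mid-clay: σ_v = 19×2.5 + 16.6×3.4 = 103.94 kPa.
Pore pressure: u = 9.81×(5.9 − 0) = 57.879 kPa.
Initial effective stress: σ'_0 = σ_v − u = 103.94 − 57.879 = 46.061 kPa.
Final effective stress: σ'_f = σ'_0 + Δσ = 46.061 + 91.7 = 137.76 kPa.
Normally consolidated clay, so the full stress increment lies on the virgin compression line:
S_c = C_c·H/(1+e₀)·log₁₀(σ'_f/σ'_0) = 0.18×6.8/(1+0.85)×log₁₀(137.76/46.061)
    = 0.66162 × 0.47579 = 0.3148 m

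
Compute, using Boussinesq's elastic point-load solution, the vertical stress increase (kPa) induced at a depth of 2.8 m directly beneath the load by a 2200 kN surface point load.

Boussinesq vertical stress below a point load on an elastic half-space:
Δσ_z = 3P/(2πz²) · [1 + (r/z)²]^(−5/2)
r/z = 0/2.8 = 0; [1+(r/z)²]^(−5/2) = 1.
Δσ_z = 3×2200/(2π×2.8²) × 1 = 133.98 × 1 = 134 kPa

Δσ_z ≈ 134 kPa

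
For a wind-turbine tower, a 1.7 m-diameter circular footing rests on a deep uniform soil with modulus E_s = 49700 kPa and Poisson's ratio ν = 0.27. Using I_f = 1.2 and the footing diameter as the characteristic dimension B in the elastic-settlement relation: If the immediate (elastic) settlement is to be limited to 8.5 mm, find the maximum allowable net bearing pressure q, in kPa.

q ≈ 223 kPa

S_e = q·B·(1−ν²)/E_s · I_f  ⇒  q = S_e·E_s / (B·(1−ν²)·I_f).
q = 0.0085 × 49700 / (1.7 × 0.9271 × 1.2) = 223.4 kPa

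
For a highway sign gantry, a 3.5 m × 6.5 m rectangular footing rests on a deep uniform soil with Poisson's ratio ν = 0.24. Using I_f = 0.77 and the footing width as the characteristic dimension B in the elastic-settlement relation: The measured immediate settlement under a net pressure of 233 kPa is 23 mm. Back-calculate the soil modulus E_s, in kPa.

E_s ≈ 25700 kPa

S_e = q·B·(1−ν²)/E_s · I_f  ⇒  E_s = q·B·(1−ν²)·I_f / S_e.
E_s = 233 × 3.5 × 0.9424 × 0.77 / 0.023 = 25730 kPa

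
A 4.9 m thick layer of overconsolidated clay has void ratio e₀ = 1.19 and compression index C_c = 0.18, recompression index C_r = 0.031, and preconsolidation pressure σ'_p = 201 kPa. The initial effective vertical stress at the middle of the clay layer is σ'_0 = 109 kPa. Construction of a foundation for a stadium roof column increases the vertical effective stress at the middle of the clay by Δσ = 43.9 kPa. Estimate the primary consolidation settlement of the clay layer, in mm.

Final effective stress: σ'_f = 109 + 43.9 = 152.9 kPa.
σ'_f = 152.9 ≤ σ'_p = 201 kPa, so the clay remains overconsolidated and only the recompression index applies:
S_c = C_r·H/(1+e₀)·log₁₀(σ'_f/σ'_0) = 0.031×4.9/2.19×log₁₀(152.9/109)
    = 0.069359 × 0.14698 = 0.01019 m

S_c ≈ 10.2 mm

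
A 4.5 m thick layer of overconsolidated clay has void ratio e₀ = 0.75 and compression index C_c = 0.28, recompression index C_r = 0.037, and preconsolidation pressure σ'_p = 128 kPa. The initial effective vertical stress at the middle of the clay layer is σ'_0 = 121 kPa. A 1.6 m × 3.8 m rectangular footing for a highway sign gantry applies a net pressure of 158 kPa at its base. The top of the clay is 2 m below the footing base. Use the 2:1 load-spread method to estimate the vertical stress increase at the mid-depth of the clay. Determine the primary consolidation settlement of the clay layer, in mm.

S_c ≈ 33.5 mm

Mid-depth of clay below the footing base: z = 2 + 4.5/2 = 4.25 m.
Stress increase at mid-clay by the 2:1 spreading method:
Δσ = qBL/((B+z)(L+z)) = 158×1.6×3.8/((1.6+4.25)(3.8+4.25)) = 20.399 kPa
Final effective stress: σ'_f = 121 + 20.399 = 141.4 kPa.
σ'_f = 141.4 > σ'_p = 128 kPa, so the stress path crosses the preconsolidation pressure — recompression up to σ'_p, then virgin compression beyond:
S_c = H/(1+e₀)·[C_r·log₁₀(σ'_p/σ'_0) + C_c·log₁₀(σ'_f/σ'_p)]
    = 4.5/1.75 × [0.037×log₁₀(128/121) + 0.28×log₁₀(141.4/128)]
    = 2.5714 × [0.00090371 + 0.012107] = 0.03346 m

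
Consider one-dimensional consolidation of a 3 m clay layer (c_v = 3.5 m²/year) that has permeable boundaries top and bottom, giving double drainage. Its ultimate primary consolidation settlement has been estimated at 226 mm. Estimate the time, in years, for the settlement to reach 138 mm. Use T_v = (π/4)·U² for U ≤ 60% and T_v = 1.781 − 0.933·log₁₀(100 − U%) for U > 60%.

Drainage path length: H_d = H/2 = 1.5 m (double drainage).
U = S(t)/S_ult = 138/226 = 0.6106.
U > 60%: T_v = 1.781 − 0.933·log₁₀(100 − 61.062) = 0.29718.
t = T_v·H_d²/c_v = 0.29718×1.5²/3.5 = 0.191 years.

t ≈ 0.191 years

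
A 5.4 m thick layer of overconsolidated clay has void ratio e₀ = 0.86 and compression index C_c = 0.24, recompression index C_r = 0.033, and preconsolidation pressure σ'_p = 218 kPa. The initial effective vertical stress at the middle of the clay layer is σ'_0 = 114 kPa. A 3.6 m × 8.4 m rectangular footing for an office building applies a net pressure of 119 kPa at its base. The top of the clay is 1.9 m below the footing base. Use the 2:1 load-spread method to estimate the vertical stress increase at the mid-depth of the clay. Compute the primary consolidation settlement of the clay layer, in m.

Mid-depth of clay below the footing base: z = 1.9 + 5.4/2 = 4.6 m.
Stress increase at mid-clay by the 2:1 spreading method:
Δσ = qBL/((B+z)(L+z)) = 119×3.6×8.4/((3.6+4.6)(8.4+4.6)) = 33.758 kPa
Final effective stress: σ'_f = 114 + 33.758 = 147.76 kPa.
σ'_f = 147.76 ≤ σ'_p = 218 kPa, so the clay remains overconsolidated and only the recompression index applies:
S_c = C_r·H/(1+e₀)·log₁₀(σ'_f/σ'_0) = 0.033×5.4/1.86×log₁₀(147.76/114)
    = 0.095806 × 0.11265 = 0.01079 m

S_c ≈ 0.0108 m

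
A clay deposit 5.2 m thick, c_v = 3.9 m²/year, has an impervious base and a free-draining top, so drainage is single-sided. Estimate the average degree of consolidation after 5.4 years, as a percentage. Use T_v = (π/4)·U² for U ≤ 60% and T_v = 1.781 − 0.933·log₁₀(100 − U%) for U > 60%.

U ≈ 88.1 %

Drainage path length: H_d = H = 5.2 m (single drainage).
T_v = c_v·t/H_d² = 3.9×5.4/5.2² = 0.77885.
T_v = 0.77885 corresponds to the U > 60% branch:
U = 1 − 10^((1.781 − T_v)/0.933)/100 = 0.8814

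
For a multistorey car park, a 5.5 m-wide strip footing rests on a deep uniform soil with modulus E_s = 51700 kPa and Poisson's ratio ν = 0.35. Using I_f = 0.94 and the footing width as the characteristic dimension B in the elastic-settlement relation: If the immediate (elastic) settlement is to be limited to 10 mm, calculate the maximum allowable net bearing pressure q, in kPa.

q ≈ 114 kPa

S_e = q·B·(1−ν²)/E_s · I_f  ⇒  q = S_e·E_s / (B·(1−ν²)·I_f).
q = 0.01 × 51700 / (5.5 × 0.8775 × 0.94) = 114 kPa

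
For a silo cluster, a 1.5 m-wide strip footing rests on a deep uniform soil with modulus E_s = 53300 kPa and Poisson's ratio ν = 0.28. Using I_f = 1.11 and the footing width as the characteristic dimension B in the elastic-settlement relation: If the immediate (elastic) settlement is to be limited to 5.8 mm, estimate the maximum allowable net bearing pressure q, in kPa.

S_e = q·B·(1−ν²)/E_s · I_f  ⇒  q = S_e·E_s / (B·(1−ν²)·I_f).
q = 0.0058 × 53300 / (1.5 × 0.9216 × 1.11) = 201.5 kPa

q ≈ 201 kPa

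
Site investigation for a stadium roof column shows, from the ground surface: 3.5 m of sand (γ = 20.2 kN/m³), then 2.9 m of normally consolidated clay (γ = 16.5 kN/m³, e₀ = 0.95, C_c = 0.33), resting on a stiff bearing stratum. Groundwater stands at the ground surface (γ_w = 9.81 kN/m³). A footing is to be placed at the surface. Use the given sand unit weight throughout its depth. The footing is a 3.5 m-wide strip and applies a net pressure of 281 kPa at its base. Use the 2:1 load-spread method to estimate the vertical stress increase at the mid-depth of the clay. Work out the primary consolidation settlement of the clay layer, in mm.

S_c ≈ 269 mm

Mid-depth of clay below the ground surface: z = 3.5 + 2.9/2 = 4.95 m.
Total vertical stress at mid-clay: σ_v = 20.2×3.5 + 16.5×1.45 = 94.625 kPa.
Pore pressure: u = 9.81×(4.95 − 0) = 48.56 kPa.
Initial effective stress: σ'_0 = σ_v − u = 94.625 − 48.56 = 46.065 kPa.
Stress increase at mid-clay by the 2:1 spreading method:
Δσ = qB/(B+z) = 281×3.5/(3.5+4.95) = 116.39 kPa
Final effective stress: σ'_f = σ'_0 + Δσ = 46.065 + 116.39 = 162.45 kPa.
Normally consolidated clay, so the full stress increment lies on the virgin compression line:
S_c = C_c·H/(1+e₀)·log₁₀(σ'_f/σ'_0) = 0.33×2.9/(1+0.95)×log₁₀(162.45/46.065)
    = 0.49077 × 0.54735 = 0.2686 m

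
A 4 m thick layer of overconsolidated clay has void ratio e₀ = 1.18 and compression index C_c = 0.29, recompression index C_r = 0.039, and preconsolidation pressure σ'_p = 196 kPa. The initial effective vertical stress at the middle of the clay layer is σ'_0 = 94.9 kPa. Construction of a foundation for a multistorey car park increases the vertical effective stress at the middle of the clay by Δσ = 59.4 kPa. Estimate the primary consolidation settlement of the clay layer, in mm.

S_c ≈ 15.1 mm

Final effective stress: σ'_f = 94.9 + 59.4 = 154.3 kPa.
σ'_f = 154.3 ≤ σ'_p = 196 kPa, so the clay remains overconsolidated and only the recompression index applies:
S_c = C_r·H/(1+e₀)·log₁₀(σ'_f/σ'_0) = 0.039×4/2.18×log₁₀(154.3/94.9)
    = 0.071561 × 0.2111 = 0.01511 m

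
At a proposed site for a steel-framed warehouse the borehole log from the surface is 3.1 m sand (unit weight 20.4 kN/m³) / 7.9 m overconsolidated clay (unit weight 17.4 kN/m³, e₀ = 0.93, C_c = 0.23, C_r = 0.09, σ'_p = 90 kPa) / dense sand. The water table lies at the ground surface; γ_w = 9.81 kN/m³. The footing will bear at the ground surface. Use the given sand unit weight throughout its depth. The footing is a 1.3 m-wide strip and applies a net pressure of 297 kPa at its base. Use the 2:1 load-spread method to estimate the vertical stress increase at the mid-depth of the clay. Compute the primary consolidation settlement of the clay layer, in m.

S_c ≈ 0.136 m

Mid-depth of clay below the ground surface: z = 3.1 + 7.9/2 = 7.05 m.
Total vertical stress at mid-clay: σ_v = 20.4×3.1 + 17.4×3.95 = 131.97 kPa.
Pore pressure: u = 9.81×(7.05 − 0) = 69.16 kPa.
Initial effective stress: σ'_0 = σ_v − u = 131.97 − 69.16 = 62.81 kPa.
Stress increase at mid-clay by the 2:1 spreading method:
Δσ = qB/(B+z) = 297×1.3/(1.3+7.05) = 46.24 kPa
Final effective stress: σ'_f = 62.81 + 46.24 = 109.05 kPa.
σ'_f = 109.05 > σ'_p = 90 kPa, so the stress path crosses the preconsolidation pressure — recompression up to σ'_p, then virgin compression beyond:
S_c = H/(1+e₀)·[C_r·log₁₀(σ'_p/σ'_0) + C_c·log₁₀(σ'_f/σ'_p)]
    = 7.9/1.93 × [0.09×log₁₀(90/62.81) + 0.23×log₁₀(109.05/90)]
    = 4.0933 × [0.014059 + 0.019178] = 0.136 m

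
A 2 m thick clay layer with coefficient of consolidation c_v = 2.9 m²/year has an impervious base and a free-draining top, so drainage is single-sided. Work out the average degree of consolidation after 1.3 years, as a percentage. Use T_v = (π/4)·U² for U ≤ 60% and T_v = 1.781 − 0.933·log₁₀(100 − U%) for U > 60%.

U ≈ 92.1 %

Drainage path length: H_d = H = 2 m (single drainage).
T_v = c_v·t/H_d² = 2.9×1.3/2² = 0.9425.
T_v = 0.9425 corresponds to the U > 60% branch:
U = 1 − 10^((1.781 − T_v)/0.933)/100 = 0.9208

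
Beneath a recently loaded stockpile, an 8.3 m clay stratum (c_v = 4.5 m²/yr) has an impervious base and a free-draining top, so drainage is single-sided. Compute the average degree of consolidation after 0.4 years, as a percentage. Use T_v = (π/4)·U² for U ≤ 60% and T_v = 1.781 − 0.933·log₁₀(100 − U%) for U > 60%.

Drainage path length: H_d = H = 8.3 m (single drainage).
T_v = c_v·t/H_d² = 4.5×0.4/8.3² = 0.026129.
T_v = 0.026129 corresponds to the U ≤ 60% branch:
U = √(4T_v/π) = 0.1824

U ≈ 18.2 %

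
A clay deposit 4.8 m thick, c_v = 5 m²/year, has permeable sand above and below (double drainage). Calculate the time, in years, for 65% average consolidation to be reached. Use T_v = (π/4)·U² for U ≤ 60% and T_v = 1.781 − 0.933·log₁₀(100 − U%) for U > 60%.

Drainage path length: H_d = H/2 = 2.4 m (double drainage).
U > 60%: T_v = 1.781 − 0.933·log₁₀(100 − 65) = 0.34038.
t = T_v·H_d²/c_v = 0.34038×2.4²/5 = 0.3921 years.

t ≈ 0.392 years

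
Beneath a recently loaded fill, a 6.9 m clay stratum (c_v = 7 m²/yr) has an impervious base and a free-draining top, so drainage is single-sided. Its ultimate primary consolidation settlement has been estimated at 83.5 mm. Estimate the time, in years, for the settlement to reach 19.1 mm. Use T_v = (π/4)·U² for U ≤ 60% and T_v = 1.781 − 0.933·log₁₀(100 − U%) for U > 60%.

Drainage path length: H_d = H = 6.9 m (single drainage).
U = S(t)/S_ult = 19.1/83.5 = 0.2287.
U ≤ 60%: T_v = (π/4)·U² = (π/4)×0.22874² = 0.041094.
t = T_v·H_d²/c_v = 0.041094×6.9²/7 = 0.2795 years.

t ≈ 0.279 years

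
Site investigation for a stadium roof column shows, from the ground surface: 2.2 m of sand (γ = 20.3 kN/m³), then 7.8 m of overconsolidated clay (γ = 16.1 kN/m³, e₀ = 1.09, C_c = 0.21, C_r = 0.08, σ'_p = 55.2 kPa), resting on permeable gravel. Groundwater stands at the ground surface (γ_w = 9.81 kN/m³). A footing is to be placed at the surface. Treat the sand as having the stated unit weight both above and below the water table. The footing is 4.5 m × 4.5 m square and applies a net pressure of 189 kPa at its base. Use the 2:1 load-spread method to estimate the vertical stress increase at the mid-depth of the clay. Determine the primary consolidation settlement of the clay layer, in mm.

Mid-depth of clay below the ground surface: z = 2.2 + 7.8/2 = 6.1 m.
Total vertical stress at mid-clay: σ_v = 20.3×2.2 + 16.1×3.9 = 107.45 kPa.
Pore pressure: u = 9.81×(6.1 − 0) = 59.841 kPa.
Initial effective stress: σ'_0 = σ_v − u = 107.45 − 59.841 = 47.609 kPa.
Stress increase at mid-clay by the 2:1 spreading method:
Δσ = qBL/((B+z)(L+z)) = 189×4.5×4.5/((4.5+6.1)(4.5+6.1)) = 34.062 kPa
Final effective stress: σ'_f = 47.609 + 34.062 = 81.671 kPa.
σ'_f = 81.671 > σ'_p = 55.2 kPa, so the stress path crosses the preconsolidation pressure — recompression up to σ'_p, then virgin compression beyond:
S_c = H/(1+e₀)·[C_r·log₁₀(σ'_p/σ'_0) + C_c·log₁₀(σ'_f/σ'_p)]
    = 7.8/2.09 × [0.08×log₁₀(55.2/47.609) + 0.21×log₁₀(81.671/55.2)]
    = 3.7321 × [0.00514 + 0.035727] = 0.1525 m

S_c ≈ 153 mm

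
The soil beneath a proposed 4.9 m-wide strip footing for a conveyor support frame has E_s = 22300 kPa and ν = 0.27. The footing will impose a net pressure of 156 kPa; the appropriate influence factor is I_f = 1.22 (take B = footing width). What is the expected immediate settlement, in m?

S_e ≈ 0.0388 m

Immediate (elastic) settlement: S_e = q·B·(1−ν²)/E_s · I_f.
S_e = 156 × 4.9 × (1 − 0.27²) / 22300 × 1.22
    = 156 × 4.9 × 0.9271 / 22300 × 1.22
    = 0.03877 m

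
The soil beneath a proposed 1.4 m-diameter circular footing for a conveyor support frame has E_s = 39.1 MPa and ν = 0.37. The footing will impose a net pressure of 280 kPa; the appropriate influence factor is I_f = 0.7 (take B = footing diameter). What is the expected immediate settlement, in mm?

S_e ≈ 6.06 mm

Immediate (elastic) settlement: S_e = q·B·(1−ν²)/E_s · I_f.
E_s = 39.1 MPa = 39100 kPa.
S_e = 280 × 1.4 × (1 − 0.37²) / 39100 × 0.7
    = 280 × 1.4 × 0.8631 / 39100 × 0.7
    = 0.006057 m = 6.057 mm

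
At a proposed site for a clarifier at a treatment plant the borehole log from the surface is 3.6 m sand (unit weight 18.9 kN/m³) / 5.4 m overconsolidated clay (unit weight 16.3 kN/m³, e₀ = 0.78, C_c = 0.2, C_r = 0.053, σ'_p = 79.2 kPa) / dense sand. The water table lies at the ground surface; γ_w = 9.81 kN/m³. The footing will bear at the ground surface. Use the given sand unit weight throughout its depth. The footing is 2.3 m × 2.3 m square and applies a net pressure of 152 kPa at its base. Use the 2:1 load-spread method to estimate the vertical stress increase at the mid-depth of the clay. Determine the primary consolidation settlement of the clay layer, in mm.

S_c ≈ 13.7 mm

Mid-depth of clay below the ground surface: z = 3.6 + 5.4/2 = 6.3 m.
Total vertical stress at mid-clay: σ_v = 18.9×3.6 + 16.3×2.7 = 112.05 kPa.
Pore pressure: u = 9.81×(6.3 − 0) = 61.803 kPa.
Initial effective stress: σ'_0 = σ_v − u = 112.05 − 61.803 = 50.247 kPa.
Stress increase at mid-clay by the 2:1 spreading method:
Δσ = qBL/((B+z)(L+z)) = 152×2.3×2.3/((2.3+6.3)(2.3+6.3)) = 10.872 kPa
Final effective stress: σ'_f = 50.247 + 10.872 = 61.119 kPa.
σ'_f = 61.119 ≤ σ'_p = 79.2 kPa, so the clay remains overconsolidated and only the recompression index applies:
S_c = C_r·H/(1+e₀)·log₁₀(σ'_f/σ'_0) = 0.053×5.4/1.78×log₁₀(61.119/50.247)
    = 0.16079 × 0.085066 = 0.01368 m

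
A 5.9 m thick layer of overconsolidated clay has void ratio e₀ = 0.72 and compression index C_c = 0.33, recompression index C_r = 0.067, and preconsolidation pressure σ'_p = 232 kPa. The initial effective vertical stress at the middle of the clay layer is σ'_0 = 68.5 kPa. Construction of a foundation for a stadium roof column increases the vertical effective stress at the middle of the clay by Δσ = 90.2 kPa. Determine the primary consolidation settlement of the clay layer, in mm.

Final effective stress: σ'_f = 68.5 + 90.2 = 158.7 kPa.
σ'_f = 158.7 ≤ σ'_p = 232 kPa, so the clay remains overconsolidated and only the recompression index applies:
S_c = C_r·H/(1+e₀)·log₁₀(σ'_f/σ'_0) = 0.067×5.9/1.72×log₁₀(158.7/68.5)
    = 0.22982 × 0.36489 = 0.08386 m

S_c ≈ 83.9 mm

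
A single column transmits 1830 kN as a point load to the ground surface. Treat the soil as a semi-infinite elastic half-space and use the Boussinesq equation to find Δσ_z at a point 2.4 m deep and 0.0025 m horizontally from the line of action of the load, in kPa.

Δσ_z ≈ 152 kPa

Boussinesq vertical stress below a point load on an elastic half-space:
Δσ_z = 3P/(2πz²) · [1 + (r/z)²]^(−5/2)
r/z = 0.0025/2.4 = 0.0010417; [1+(r/z)²]^(−5/2) = 1.
Δσ_z = 3×1830/(2π×2.4²) × 1 = 151.69 × 1 = 151.7 kPa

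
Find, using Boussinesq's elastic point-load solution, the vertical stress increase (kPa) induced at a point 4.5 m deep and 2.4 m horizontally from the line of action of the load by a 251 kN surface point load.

Boussinesq vertical stress below a point load on an elastic half-space:
Δσ_z = 3P/(2πz²) · [1 + (r/z)²]^(−5/2)
r/z = 2.4/4.5 = 0.53333; [1+(r/z)²]^(−5/2) = 0.53482.
Δσ_z = 3×251/(2π×4.5²) × 0.53482 = 5.9182 × 0.53482 = 3.165 kPa

Δσ_z ≈ 3.17 kPa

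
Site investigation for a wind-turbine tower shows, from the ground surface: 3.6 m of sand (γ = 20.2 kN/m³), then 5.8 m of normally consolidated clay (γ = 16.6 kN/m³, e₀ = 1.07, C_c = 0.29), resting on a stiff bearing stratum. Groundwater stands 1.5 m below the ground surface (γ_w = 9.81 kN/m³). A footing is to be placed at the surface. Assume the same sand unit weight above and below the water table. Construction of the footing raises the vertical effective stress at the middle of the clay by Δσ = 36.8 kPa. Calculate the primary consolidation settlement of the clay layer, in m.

Mid-depth of clay below the ground surface: z = 3.6 + 5.8/2 = 6.5 m.
Total vertical stress at mid-clay: σ_v = 20.2×3.6 + 16.6×2.9 = 120.86 kPa.
Pore pressure: u = 9.81×(6.5 − 1.5) = 49.05 kPa.
Initial effective stress: σ'_0 = σ_v − u = 120.86 − 49.05 = 71.81 kPa.
Final effective stress: σ'_f = σ'_0 + Δσ = 71.81 + 36.8 = 108.61 kPa.
Normally consolidated clay, so the full stress increment lies on the virgin compression line:
S_c = C_c·H/(1+e₀)·log₁₀(σ'_f/σ'_0) = 0.29×5.8/(1+1.07)×log₁₀(108.61/71.81)
    = 0.81256 × 0.17968 = 0.146 m

S_c ≈ 0.146 m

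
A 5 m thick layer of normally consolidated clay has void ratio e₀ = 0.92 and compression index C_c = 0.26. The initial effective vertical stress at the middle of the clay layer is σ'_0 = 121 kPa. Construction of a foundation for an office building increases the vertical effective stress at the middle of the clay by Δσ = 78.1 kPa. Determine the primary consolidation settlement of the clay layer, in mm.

Final effective stress: σ'_f = σ'_0 + Δσ = 121 + 78.1 = 199.1 kPa.
Normally consolidated clay, so the full stress increment lies on the virgin compression line:
S_c = C_c·H/(1+e₀)·log₁₀(σ'_f/σ'_0) = 0.26×5/(1+0.92)×log₁₀(199.1/121)
    = 0.67708 × 0.21629 = 0.1464 m

S_c ≈ 146 mm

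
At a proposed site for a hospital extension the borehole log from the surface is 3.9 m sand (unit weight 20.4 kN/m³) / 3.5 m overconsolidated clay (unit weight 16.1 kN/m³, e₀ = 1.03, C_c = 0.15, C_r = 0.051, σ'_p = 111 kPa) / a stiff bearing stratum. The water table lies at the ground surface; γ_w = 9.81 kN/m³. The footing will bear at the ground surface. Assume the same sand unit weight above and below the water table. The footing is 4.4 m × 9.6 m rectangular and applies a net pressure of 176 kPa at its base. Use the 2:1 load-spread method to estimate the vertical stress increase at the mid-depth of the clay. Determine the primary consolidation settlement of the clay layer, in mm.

Mid-depth of clay below the ground surface: z = 3.9 + 3.5/2 = 5.65 m.
Total vertical stress at mid-clay: σ_v = 20.4×3.9 + 16.1×1.75 = 107.73 kPa.
Pore pressure: u = 9.81×(5.65 − 0) = 55.427 kPa.
Initial effective stress: σ'_0 = σ_v − u = 107.73 − 55.427 = 52.303 kPa.
Stress increase at mid-clay by the 2:1 spreading method:
Δσ = qBL/((B+z)(L+z)) = 176×4.4×9.6/((4.4+5.65)(9.6+5.65)) = 48.507 kPa
Final effective stress: σ'_f = 52.303 + 48.507 = 100.81 kPa.
σ'_f = 100.81 ≤ σ'_p = 111 kPa, so the clay remains overconsolidated and only the recompression index applies:
S_c = C_r·H/(1+e₀)·log₁₀(σ'_f/σ'_0) = 0.051×3.5/2.03×log₁₀(100.81/52.303)
    = 0.087929 × 0.28498 = 0.02506 m

S_c ≈ 25.1 mm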